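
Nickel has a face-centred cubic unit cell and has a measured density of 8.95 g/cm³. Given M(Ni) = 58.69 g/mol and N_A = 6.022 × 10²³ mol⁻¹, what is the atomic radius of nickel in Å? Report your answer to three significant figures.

For an FCC cell (Z = 4), a³ = Z·M/(N_A·ρ) = 4 × 58.69 / (6.022 × 10²³ × 8.950) = 4.356 × 10^-23 cm³, so a = 3.518 × 10^-8 cm = 3.518 Å.
Atoms touch along the face diagonal, so √2·a = 4r, so r = 0.3536 × a = 1.24 Å.

1.24 Å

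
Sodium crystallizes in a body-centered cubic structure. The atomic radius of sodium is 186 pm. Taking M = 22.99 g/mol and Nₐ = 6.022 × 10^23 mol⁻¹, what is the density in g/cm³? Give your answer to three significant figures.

In a BCC lattice, atoms touch along the body diagonal, so √3·a = 4r, giving a = 429.5 pm = 4.295 × 10^-8 cm.
With Z = 2, ρ = Z·M/(N_A·a³) = 2 × 22.99 / (6.022 × 10²³ × 7.926 × 10^-23) = 0.9634 g/cm³.

0.963 g/cm³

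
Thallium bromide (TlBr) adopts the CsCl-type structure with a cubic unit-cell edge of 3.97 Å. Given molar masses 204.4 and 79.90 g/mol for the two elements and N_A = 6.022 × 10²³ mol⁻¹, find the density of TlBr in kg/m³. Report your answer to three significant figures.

7550 kg/m³

The CsCl-type structure contains Z = 1 formula unit per cell; M(TlBr) = 204.4 + 79.90 = 284.3 g/mol.
a³ = (3.970 × 10^-8 cm)³ = 6.257 × 10^-23 cm³.
ρ = 1 × 284.3 / (6.022 × 10²³ × 6.257 × 10^-23) = 7.545 g/cm³ = 7550 kg/m³.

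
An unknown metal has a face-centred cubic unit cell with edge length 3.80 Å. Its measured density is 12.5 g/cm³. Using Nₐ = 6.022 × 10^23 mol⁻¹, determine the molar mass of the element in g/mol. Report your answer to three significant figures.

An FCC cell has Z = 4 atoms; a = 3.800 × 10^-8 cm.
M = ρ·N_A·a³/Z = 12.5 × 6.022 × 10²³ × 5.487 × 10^-23 / 4 = 103 g/mol.

103 g/mol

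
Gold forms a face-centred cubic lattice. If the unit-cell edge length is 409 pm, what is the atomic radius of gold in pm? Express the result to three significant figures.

In an FCC lattice, atoms touch along the face diagonal, so √2·a = 4r.
r = √2·a/4 = 1.4142 × 409 / 4 = 145 pm.

145 pm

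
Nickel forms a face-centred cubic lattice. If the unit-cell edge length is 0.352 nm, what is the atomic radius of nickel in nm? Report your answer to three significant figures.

In an FCC lattice, atoms touch along the face diagonal, so √2·a = 4r.
r = √2·a/4 = 1.4142 × 0.352 / 4 = 0.124 nm.

0.124 nm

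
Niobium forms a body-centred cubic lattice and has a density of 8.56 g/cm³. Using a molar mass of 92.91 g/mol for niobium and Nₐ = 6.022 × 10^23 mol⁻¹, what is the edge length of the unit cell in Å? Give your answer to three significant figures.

With Z = 2 atoms per BCC cell, a³ = Z·M/(N_A·ρ) = 2 × 92.91 / (6.022 × 10²³ × 8.560 g/cm³) = 3.605 × 10^-23 cm³.
a = (3.605 × 10^-23)^(1/3) = 3.303 × 10^-8 cm = 3.30 Å.

3.30 Å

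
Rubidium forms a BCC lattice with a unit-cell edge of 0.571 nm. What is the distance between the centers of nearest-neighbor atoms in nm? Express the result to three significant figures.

In a BCC structure, atoms touch along the body diagonal, so √3·a = 4r; the nearest-neighbor distance equals 2r = 0.8660·a.
d = 0.8660 × 0.571 = 0.495 nm.

0.495 nm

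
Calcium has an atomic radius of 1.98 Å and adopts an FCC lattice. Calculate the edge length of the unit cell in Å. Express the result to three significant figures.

5.60 Å

In an FCC lattice, atoms touch along the face diagonal, so √2·a = 4r.
a = 4r/√2 = 4 × 1.98 / 1.4142 = 5.60 Å.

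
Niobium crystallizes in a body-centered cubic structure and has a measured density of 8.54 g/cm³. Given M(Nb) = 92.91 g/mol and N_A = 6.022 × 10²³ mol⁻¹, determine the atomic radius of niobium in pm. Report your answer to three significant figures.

143 pm

For a BCC cell (Z = 2), a³ = Z·M/(N_A·ρ) = 2 × 92.91 / (6.022 × 10²³ × 8.540) = 3.613 × 10^-23 cm³, so a = 3.306 × 10^-8 cm = 330.6 pm.
Atoms touch along the body diagonal, so √3·a = 4r, so r = 0.4330 × a = 143 pm.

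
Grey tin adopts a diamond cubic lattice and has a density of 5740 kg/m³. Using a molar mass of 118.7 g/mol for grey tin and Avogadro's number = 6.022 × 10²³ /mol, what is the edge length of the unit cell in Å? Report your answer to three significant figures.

6.50 Å

With Z = 8 atoms per diamond cubic cell, a³ = Z·M/(N_A·ρ) = 8 × 118.7 / (6.022 × 10²³ × 5.740 g/cm³) = 2.747 × 10^-22 cm³.
a = (2.747 × 10^-22)^(1/3) = 6.501 × 10^-8 cm = 6.50 Å.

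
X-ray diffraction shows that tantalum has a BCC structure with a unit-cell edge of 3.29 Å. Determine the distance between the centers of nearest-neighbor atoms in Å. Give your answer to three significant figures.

In a BCC structure, atoms touch along the body diagonal, so √3·a = 4r; the nearest-neighbor distance equals 2r = 0.8660·a.
d = 0.8660 × 3.29 = 2.85 Å.

2.85 Å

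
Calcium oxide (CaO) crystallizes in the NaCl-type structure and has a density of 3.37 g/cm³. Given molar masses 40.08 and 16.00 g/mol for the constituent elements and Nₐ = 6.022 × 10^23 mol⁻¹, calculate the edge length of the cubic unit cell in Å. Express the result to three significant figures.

4.80 Å

M(CaO) = 56.08 g/mol; Z = 4 formula units per cell.
a³ = Z·M/(N_A·ρ) = 4 × 56.08 / (6.022 × 10²³ × 3.37) = 1.105 × 10^-22 cm³, so a = 4.799 × 10^-8 cm = 4.80 Å.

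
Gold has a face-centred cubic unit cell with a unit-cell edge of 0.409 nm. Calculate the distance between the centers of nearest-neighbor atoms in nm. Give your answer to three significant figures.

0.289 nm

In an FCC structure, atoms touch along the face diagonal, so √2·a = 4r; the nearest-neighbor distance equals 2r = 0.7071·a.
d = 0.7071 × 0.409 = 0.289 nm.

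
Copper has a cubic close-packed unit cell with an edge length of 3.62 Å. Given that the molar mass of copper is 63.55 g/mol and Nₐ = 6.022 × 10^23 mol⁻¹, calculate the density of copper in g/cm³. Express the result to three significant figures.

8.90 g/cm³

An FCC unit cell contains Z = 4 atoms.
Cell volume: a³ = (3.62 Å)³ = (3.620 × 10^-8 cm)³ = 4.744 × 10^-23 cm³.
ρ = Z·M/(N_A·a³) = 4 × 63.55 / (6.022 × 10²³ × 4.744 × 10^-23) = 8.898 g/cm³.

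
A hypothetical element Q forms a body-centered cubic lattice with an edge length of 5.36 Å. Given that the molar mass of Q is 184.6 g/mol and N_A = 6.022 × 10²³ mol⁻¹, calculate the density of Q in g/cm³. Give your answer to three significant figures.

3.98 g/cm³

A BCC unit cell contains Z = 2 atoms.
Cell volume: a³ = (5.36 Å)³ = (5.360 × 10^-8 cm)³ = 1.540 × 10^-22 cm³.
ρ = Z·M/(N_A·a³) = 2 × 184.6 / (6.022 × 10²³ × 1.540 × 10^-22) = 3.981 g/cm³.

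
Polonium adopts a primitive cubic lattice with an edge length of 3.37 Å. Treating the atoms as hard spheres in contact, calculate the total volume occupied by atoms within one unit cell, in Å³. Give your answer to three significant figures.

20.0 Å³

In a simple cubic lattice atoms touch along the cell edge, so a = 2r, so r = 0.5000a = 1.685 Å.
V_atoms = Z × (4/3)πr³ = 1 × (4/3)π × (1.685)³ = 20.0 Å³.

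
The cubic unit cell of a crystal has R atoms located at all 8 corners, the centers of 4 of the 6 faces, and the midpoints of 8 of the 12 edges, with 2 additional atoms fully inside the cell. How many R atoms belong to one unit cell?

Corner atoms are shared by 8 cells (1/8 each), face atoms by 2 (1/2 each), edge atoms by 4 (1/4 each), interior atoms are unshared.
Net atoms = 8 × 1/8 + 4 × 1/2 + 8 × 1/4 + 2 = 1 + 2 + 2 + 2 = 7.

7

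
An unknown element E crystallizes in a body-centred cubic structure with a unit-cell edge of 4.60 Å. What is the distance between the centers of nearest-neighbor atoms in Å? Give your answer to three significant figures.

In a BCC structure, atoms touch along the body diagonal, so √3·a = 4r; the nearest-neighbor distance equals 2r = 0.8660·a.
d = 0.8660 × 4.60 = 3.98 Å.

3.98 Å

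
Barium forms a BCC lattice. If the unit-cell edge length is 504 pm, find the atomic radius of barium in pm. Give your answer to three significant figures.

218 pm

In a BCC lattice, atoms touch along the body diagonal, so √3·a = 4r.
r = √3·a/4 = 1.7321 × 504 / 4 = 218 pm.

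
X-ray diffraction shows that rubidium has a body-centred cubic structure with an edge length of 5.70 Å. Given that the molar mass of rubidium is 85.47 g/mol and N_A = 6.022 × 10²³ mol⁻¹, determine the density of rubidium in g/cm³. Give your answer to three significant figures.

A BCC unit cell contains Z = 2 atoms.
Cell volume: a³ = (5.70 Å)³ = (5.700 × 10^-8 cm)³ = 1.852 × 10^-22 cm³.
ρ = Z·M/(N_A·a³) = 2 × 85.47 / (6.022 × 10²³ × 1.852 × 10^-22) = 1.533 g/cm³.

1.53 g/cm³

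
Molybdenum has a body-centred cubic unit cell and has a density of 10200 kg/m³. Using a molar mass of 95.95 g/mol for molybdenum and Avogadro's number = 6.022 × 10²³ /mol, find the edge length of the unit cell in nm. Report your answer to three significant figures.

With Z = 2 atoms per BCC cell, a³ = Z·M/(N_A·ρ) = 2 × 95.95 / (6.022 × 10²³ × 10.20 g/cm³) = 3.124 × 10^-23 cm³.
a = (3.124 × 10^-23)^(1/3) = 3.150 × 10^-8 cm = 0.315 nm.

0.315 nm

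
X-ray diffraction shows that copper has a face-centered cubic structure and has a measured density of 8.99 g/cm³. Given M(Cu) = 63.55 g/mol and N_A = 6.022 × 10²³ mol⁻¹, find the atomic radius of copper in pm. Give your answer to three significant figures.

For an FCC cell (Z = 4), a³ = Z·M/(N_A·ρ) = 4 × 63.55 / (6.022 × 10²³ × 8.990) = 4.695 × 10^-23 cm³, so a = 3.608 × 10^-8 cm = 360.8 pm.
Atoms touch along the face diagonal, so √2·a = 4r, so r = 0.3536 × a = 128 pm.

128 pm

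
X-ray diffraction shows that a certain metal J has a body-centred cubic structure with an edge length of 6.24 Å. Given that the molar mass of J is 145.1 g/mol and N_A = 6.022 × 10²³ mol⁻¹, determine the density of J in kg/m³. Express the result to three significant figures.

1980 kg/m³

A BCC unit cell contains Z = 2 atoms.
Cell volume: a³ = (6.24 Å)³ = (6.240 × 10^-8 cm)³ = 2.430 × 10^-22 cm³.
ρ = Z·M/(N_A·a³) = 2 × 145.1 / (6.022 × 10²³ × 2.430 × 10^-22) = 1.983 g/cm³ = 1980 kg/m³.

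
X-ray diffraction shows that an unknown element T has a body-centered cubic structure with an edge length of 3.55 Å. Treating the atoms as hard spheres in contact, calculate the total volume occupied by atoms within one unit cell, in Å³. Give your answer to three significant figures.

30.4 Å³

In a BCC lattice atoms touch along the body diagonal, so √3·a = 4r, so r = 0.4330a = 1.537 Å.
V_atoms = Z × (4/3)πr³ = 2 × (4/3)π × (1.537)³ = 30.4 Å³.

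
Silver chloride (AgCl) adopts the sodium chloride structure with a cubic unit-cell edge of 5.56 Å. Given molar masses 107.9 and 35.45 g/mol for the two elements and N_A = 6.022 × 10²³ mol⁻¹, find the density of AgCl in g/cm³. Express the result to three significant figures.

The sodium chloride structure contains Z = 4 formula units per cell; M(AgCl) = 107.9 + 35.45 = 143.35 g/mol.
a³ = (5.560 × 10^-8 cm)³ = 1.719 × 10^-22 cm³.
ρ = 4 × 143.35 / (6.022 × 10²³ × 1.719 × 10^-22) = 5.540 g/cm³.

5.54 g/cm³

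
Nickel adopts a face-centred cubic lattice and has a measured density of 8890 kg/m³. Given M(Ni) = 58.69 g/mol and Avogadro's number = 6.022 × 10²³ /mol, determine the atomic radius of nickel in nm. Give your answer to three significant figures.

0.125 nm

For an FCC cell (Z = 4), a³ = Z·M/(N_A·ρ) = 4 × 58.69 / (6.022 × 10²³ × 8.890) = 4.385 × 10^-23 cm³, so a = 3.526 × 10^-8 cm = 0.3526 nm.
Atoms touch along the face diagonal, so √2·a = 4r, so r = 0.3536 × a = 0.125 nm.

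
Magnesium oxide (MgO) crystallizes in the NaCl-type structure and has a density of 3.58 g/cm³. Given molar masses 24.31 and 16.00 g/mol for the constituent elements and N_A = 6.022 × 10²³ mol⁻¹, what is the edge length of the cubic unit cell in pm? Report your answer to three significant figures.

421 pm

M(MgO) = 40.31 g/mol; Z = 4 formula units per cell.
a³ = Z·M/(N_A·ρ) = 4 × 40.31 / (6.022 × 10²³ × 3.58) = 7.479 × 10^-23 cm³, so a = 4.213 × 10^-8 cm = 421 pm.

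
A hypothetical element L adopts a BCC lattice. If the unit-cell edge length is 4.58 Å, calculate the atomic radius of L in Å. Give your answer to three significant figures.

In a BCC lattice, atoms touch along the body diagonal, so √3·a = 4r.
r = √3·a/4 = 1.7321 × 4.58 / 4 = 1.98 Å.

1.98 Å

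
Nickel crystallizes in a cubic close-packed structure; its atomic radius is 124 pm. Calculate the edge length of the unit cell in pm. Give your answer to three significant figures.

351 pm

In an FCC lattice, atoms touch along the face diagonal, so √2·a = 4r.
a = 4r/√2 = 4 × 124 / 1.4142 = 351 pm.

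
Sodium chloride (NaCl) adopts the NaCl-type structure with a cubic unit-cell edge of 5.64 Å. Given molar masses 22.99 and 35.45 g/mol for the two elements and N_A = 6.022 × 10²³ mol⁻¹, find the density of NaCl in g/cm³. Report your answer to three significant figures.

The NaCl-type structure contains Z = 4 formula units per cell; M(NaCl) = 22.99 + 35.45 = 58.44 g/mol.
a³ = (5.640 × 10^-8 cm)³ = 1.794 × 10^-22 cm³.
ρ = 4 × 58.44 / (6.022 × 10²³ × 1.794 × 10^-22) = 2.164 g/cm³.

2.16 g/cm³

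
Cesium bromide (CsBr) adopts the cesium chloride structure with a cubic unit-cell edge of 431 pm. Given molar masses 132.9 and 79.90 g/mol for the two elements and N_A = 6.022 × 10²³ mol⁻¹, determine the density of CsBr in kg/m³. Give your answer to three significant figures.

The cesium chloride structure contains Z = 1 formula unit per cell; M(CsBr) = 132.9 + 79.90 = 212.8 g/mol.
a³ = (4.310 × 10^-8 cm)³ = 8.006 × 10^-23 cm³.
ρ = 1 × 212.8 / (6.022 × 10²³ × 8.006 × 10^-23) = 4.414 g/cm³ = 4410 kg/m³.

4410 kg/m³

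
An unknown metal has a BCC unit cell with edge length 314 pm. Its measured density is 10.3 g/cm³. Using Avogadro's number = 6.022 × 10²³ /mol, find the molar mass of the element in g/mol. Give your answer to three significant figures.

96.0 g/mol

A BCC cell has Z = 2 atoms; a = 3.140 × 10^-8 cm.
M = ρ·N_A·a³/Z = 10.3 × 6.022 × 10²³ × 3.096 × 10^-23 / 2 = 96.0 g/mol.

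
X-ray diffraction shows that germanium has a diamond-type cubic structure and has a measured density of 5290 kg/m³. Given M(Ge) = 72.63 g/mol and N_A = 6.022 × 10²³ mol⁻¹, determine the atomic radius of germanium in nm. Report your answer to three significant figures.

For a diamond cubic cell (Z = 8), a³ = Z·M/(N_A·ρ) = 8 × 72.63 / (6.022 × 10²³ × 5.290) = 1.824 × 10^-22 cm³, so a = 5.671 × 10^-8 cm = 0.5671 nm.
Nearest neighbors lie along the body diagonal with √3·a = 8r, so r = 0.2165 × a = 0.123 nm.

0.123 nm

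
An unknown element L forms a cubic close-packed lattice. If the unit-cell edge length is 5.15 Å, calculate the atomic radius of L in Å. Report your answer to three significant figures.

1.82 Å

In an FCC lattice, atoms touch along the face diagonal, so √2·a = 4r.
r = √2·a/4 = 1.4142 × 5.15 / 4 = 1.82 Å.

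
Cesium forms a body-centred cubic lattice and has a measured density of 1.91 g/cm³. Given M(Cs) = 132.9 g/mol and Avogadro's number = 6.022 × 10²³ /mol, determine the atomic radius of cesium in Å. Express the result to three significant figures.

For a BCC cell (Z = 2), a³ = Z·M/(N_A·ρ) = 2 × 132.9 / (6.022 × 10²³ × 1.910) = 2.311 × 10^-22 cm³, so a = 6.137 × 10^-8 cm = 6.137 Å.
Atoms touch along the body diagonal, so √3·a = 4r, so r = 0.4330 × a = 2.66 Å.

2.66 Å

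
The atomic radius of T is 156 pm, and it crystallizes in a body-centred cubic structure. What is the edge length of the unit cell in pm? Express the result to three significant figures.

In a BCC lattice, atoms touch along the body diagonal, so √3·a = 4r.
a = 4r/√3 = 4 × 156 / 1.7321 = 360 pm.

360 pm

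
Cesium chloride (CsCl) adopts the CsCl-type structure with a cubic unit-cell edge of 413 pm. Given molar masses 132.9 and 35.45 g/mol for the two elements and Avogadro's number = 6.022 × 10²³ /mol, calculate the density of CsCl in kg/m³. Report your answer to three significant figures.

3970 kg/m³

The CsCl-type structure contains Z = 1 formula unit per cell; M(CsCl) = 132.9 + 35.45 = 168.35 g/mol.
a³ = (4.130 × 10^-8 cm)³ = 7.044 × 10^-23 cm³.
ρ = 1 × 168.35 / (6.022 × 10²³ × 7.044 × 10^-23) = 3.968 g/cm³ = 3970 kg/m³.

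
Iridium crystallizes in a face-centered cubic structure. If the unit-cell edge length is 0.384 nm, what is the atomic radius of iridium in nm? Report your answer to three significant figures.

In an FCC lattice, atoms touch along the face diagonal, so √2·a = 4r.
r = √2·a/4 = 1.4142 × 0.384 / 4 = 0.136 nm.

0.136 nm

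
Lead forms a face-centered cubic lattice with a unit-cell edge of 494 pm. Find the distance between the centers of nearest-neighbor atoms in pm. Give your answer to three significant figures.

In an FCC structure, atoms touch along the face diagonal, so √2·a = 4r; the nearest-neighbor distance equals 2r = 0.7071·a.
d = 0.7071 × 494 = 349 pm.

349 pm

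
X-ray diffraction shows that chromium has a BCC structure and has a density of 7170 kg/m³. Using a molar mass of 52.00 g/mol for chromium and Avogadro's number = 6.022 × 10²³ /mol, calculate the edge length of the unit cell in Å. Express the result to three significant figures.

2.89 Å

With Z = 2 atoms per BCC cell, a³ = Z·M/(N_A·ρ) = 2 × 52.00 / (6.022 × 10²³ × 7.170 g/cm³) = 2.409 × 10^-23 cm³.
a = (2.409 × 10^-23)^(1/3) = 2.888 × 10^-8 cm = 2.89 Å.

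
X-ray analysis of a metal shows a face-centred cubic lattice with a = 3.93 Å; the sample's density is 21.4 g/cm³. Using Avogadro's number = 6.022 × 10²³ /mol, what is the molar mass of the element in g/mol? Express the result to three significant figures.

An FCC cell has Z = 4 atoms; a = 3.930 × 10^-8 cm.
M = ρ·N_A·a³/Z = 21.4 × 6.022 × 10²³ × 6.070 × 10^-23 / 4 = 196 g/mol.

196 g/mol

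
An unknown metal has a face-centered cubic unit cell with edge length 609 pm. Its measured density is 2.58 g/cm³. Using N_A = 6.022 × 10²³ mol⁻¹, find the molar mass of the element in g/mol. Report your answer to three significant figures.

An FCC cell has Z = 4 atoms; a = 6.090 × 10^-8 cm.
M = ρ·N_A·a³/Z = 2.58 × 6.022 × 10²³ × 2.259 × 10^-22 / 4 = 87.7 g/mol.

87.7 g/mol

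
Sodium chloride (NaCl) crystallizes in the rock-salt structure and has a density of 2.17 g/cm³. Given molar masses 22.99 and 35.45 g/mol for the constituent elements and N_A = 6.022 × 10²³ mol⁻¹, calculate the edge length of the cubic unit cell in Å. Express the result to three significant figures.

M(NaCl) = 58.44 g/mol; Z = 4 formula units per cell.
a³ = Z·M/(N_A·ρ) = 4 × 58.44 / (6.022 × 10²³ × 2.17) = 1.789 × 10^-22 cm³, so a = 5.635 × 10^-8 cm = 5.63 Å.

5.63 Å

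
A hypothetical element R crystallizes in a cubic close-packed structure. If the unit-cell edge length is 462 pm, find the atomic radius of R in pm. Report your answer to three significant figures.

163 pm

In an FCC lattice, atoms touch along the face diagonal, so √2·a = 4r.
r = √2·a/4 = 1.4142 × 462 / 4 = 163 pm.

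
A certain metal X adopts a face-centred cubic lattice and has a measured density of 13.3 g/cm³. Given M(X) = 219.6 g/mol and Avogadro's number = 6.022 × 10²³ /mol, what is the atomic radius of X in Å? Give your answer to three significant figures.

1.69 Å

For an FCC cell (Z = 4), a³ = Z·M/(N_A·ρ) = 4 × 219.6 / (6.022 × 10²³ × 13.30) = 1.097 × 10^-22 cm³, so a = 4.787 × 10^-8 cm = 4.787 Å.
Atoms touch along the face diagonal, so √2·a = 4r, so r = 0.3536 × a = 1.69 Å.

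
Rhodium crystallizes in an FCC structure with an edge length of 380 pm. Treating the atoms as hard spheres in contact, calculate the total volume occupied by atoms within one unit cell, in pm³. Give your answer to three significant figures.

4.06 × 10^7 pm³

In an FCC lattice atoms touch along the face diagonal, so √2·a = 4r, so r = 0.3536a = 134.4 pm.
V_atoms = Z × (4/3)πr³ = 4 × (4/3)π × (134.4)³ = 4.06 × 10^7 pm³.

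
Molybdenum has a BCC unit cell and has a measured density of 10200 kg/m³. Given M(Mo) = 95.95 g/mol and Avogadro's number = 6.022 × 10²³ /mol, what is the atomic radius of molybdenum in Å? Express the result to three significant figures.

For a BCC cell (Z = 2), a³ = Z·M/(N_A·ρ) = 2 × 95.95 / (6.022 × 10²³ × 10.20) = 3.124 × 10^-23 cm³, so a = 3.150 × 10^-8 cm = 3.150 Å.
Atoms touch along the body diagonal, so √3·a = 4r, so r = 0.4330 × a = 1.36 Å.

1.36 Å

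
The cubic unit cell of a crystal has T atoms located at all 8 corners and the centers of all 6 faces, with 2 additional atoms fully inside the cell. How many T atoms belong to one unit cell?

Corner atoms are shared by 8 cells (1/8 each), face atoms by 2 (1/2 each), interior atoms are unshared.
Net atoms = 8 × 1/8 + 6 × 1/2 + 2 = 1 + 3 + 2 = 6.

6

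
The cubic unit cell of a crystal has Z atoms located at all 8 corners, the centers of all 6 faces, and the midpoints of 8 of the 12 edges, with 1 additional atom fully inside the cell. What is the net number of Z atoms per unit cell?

Corner atoms are shared by 8 cells (1/8 each), face atoms by 2 (1/2 each), edge atoms by 4 (1/4 each), interior atoms are unshared.
Net atoms = 8 × 1/8 + 6 × 1/2 + 8 × 1/4 + 1 = 1 + 3 + 2 + 1 = 7.

7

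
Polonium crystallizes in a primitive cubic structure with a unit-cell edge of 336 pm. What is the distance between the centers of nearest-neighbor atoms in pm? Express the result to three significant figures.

336 pm

In a simple cubic structure, atoms touch along the cell edge, so a = 2r; the nearest-neighbor distance equals 2r = 1.000·a.
d = 1.000 × 336 = 336 pm.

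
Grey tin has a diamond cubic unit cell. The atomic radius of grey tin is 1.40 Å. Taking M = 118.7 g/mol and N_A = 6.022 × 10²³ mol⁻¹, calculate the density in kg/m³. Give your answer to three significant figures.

In a diamond cubic lattice, nearest neighbors lie along the body diagonal with √3·a = 8r, giving a = 6.466 Å = 6.466 × 10^-8 cm.
With Z = 8, ρ = Z·M/(N_A·a³) = 8 × 118.7 / (6.022 × 10²³ × 2.704 × 10^-22) = 5.832 g/cm³ = 5830 kg/m³.

5830 kg/m³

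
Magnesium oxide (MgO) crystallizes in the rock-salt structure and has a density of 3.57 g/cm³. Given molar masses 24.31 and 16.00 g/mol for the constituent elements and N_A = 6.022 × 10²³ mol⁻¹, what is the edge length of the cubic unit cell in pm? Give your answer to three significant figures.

422 pm

M(MgO) = 40.31 g/mol; Z = 4 formula units per cell.
a³ = Z·M/(N_A·ρ) = 4 × 40.31 / (6.022 × 10²³ × 3.57) = 7.500 × 10^-23 cm³, so a = 4.217 × 10^-8 cm = 422 pm.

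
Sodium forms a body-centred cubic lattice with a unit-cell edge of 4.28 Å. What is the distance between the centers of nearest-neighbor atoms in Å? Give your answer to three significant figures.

3.71 Å

In a BCC structure, atoms touch along the body diagonal, so √3·a = 4r; the nearest-neighbor distance equals 2r = 0.8660·a.
d = 0.8660 × 4.28 = 3.71 Å.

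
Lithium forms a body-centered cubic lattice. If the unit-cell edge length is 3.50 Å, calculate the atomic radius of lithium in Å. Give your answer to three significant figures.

In a BCC lattice, atoms touch along the body diagonal, so √3·a = 4r.
r = √3·a/4 = 1.7321 × 3.50 / 4 = 1.52 Å.

1.52 Å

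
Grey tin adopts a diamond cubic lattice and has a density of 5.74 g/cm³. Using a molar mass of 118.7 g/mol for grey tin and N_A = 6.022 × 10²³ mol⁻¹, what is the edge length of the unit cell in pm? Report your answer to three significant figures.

650 pm

With Z = 8 atoms per diamond cubic cell, a³ = Z·M/(N_A·ρ) = 8 × 118.7 / (6.022 × 10²³ × 5.740 g/cm³) = 2.747 × 10^-22 cm³.
a = (2.747 × 10^-22)^(1/3) = 6.501 × 10^-8 cm = 650 pm.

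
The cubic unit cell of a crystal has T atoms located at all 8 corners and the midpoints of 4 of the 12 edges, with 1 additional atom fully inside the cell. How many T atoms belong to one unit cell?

Corner atoms are shared by 8 cells (1/8 each), edge atoms by 4 (1/4 each), interior atoms are unshared.
Net atoms = 8 × 1/8 + 4 × 1/4 + 1 = 1 + 1 + 1 = 3.

3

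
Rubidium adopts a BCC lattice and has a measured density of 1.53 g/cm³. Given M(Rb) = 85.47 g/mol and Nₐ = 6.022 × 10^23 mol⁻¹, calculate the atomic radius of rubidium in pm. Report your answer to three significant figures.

247 pm

For a BCC cell (Z = 2), a³ = Z·M/(N_A·ρ) = 2 × 85.47 / (6.022 × 10²³ × 1.530) = 1.855 × 10^-22 cm³, so a = 5.703 × 10^-8 cm = 570.3 pm.
Atoms touch along the body diagonal, so √3·a = 4r, so r = 0.4330 × a = 247 pm.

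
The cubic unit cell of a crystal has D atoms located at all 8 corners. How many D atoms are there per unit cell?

Corner atoms are shared by 8 cells (1/8 each).
Net atoms = 8 × 1/8 = 1 = 1.

1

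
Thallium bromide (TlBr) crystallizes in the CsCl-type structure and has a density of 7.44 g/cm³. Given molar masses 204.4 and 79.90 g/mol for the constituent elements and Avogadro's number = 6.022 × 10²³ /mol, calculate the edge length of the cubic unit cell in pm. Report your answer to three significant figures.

399 pm

M(TlBr) = 284.3 g/mol; Z = 1 formula unit per cell.
a³ = Z·M/(N_A·ρ) = 1 × 284.3 / (6.022 × 10²³ × 7.44) = 6.345 × 10^-23 cm³, so a = 3.989 × 10^-8 cm = 399 pm.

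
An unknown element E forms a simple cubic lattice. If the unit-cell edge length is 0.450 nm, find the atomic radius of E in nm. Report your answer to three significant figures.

In a simple cubic lattice, atoms touch along the cell edge, so a = 2r.
r = a/2 = 0.450/2 = 0.225 nm.

0.225 nm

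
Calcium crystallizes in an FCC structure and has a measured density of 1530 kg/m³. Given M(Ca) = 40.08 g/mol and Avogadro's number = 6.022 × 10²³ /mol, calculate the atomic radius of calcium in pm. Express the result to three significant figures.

For an FCC cell (Z = 4), a³ = Z·M/(N_A·ρ) = 4 × 40.08 / (6.022 × 10²³ × 1.530) = 1.740 × 10^-22 cm³, so a = 5.583 × 10^-8 cm = 558.3 pm.
Atoms touch along the face diagonal, so √2·a = 4r, so r = 0.3536 × a = 197 pm.

197 pm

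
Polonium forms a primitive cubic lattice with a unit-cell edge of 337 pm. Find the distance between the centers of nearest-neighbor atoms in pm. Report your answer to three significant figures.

337 pm

In a simple cubic structure, atoms touch along the cell edge, so a = 2r; the nearest-neighbor distance equals 2r = 1.000·a.
d = 1.000 × 337 = 337 pm.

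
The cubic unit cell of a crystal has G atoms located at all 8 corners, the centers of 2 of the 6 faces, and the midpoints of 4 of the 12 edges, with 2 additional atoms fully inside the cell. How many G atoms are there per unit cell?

5

Corner atoms are shared by 8 cells (1/8 each), face atoms by 2 (1/2 each), edge atoms by 4 (1/4 each), interior atoms are unshared.
Net atoms = 8 × 1/8 + 2 × 1/2 + 4 × 1/4 + 2 = 1 + 1 + 1 + 2 = 5.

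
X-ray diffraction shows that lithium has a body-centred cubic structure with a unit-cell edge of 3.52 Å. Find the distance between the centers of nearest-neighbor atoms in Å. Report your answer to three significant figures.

In a BCC structure, atoms touch along the body diagonal, so √3·a = 4r; the nearest-neighbor distance equals 2r = 0.8660·a.
d = 0.8660 × 3.52 = 3.05 Å.

3.05 Å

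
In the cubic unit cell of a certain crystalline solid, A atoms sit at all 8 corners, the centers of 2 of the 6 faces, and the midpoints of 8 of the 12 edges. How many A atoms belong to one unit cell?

Corner atoms are shared by 8 cells (1/8 each), face atoms by 2 (1/2 each), edge atoms by 4 (1/4 each).
Net atoms = 8 × 1/8 + 2 × 1/2 + 8 × 1/4 = 1 + 1 + 2 = 4.

4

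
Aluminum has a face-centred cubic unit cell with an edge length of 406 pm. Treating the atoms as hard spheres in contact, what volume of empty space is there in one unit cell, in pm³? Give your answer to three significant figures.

1.74 × 10^7 pm³

In an FCC lattice atoms touch along the face diagonal, so √2·a = 4r, so r = 0.3536a = 143.5 pm.
V_cell = a³ = 6.692 × 10^7 pm³; V_atoms = 4 × (4/3)πr³ = 4.956 × 10^7 pm³.
Empty space = 6.692 × 10^7 − 4.956 × 10^7 = 1.74 × 10^7 pm³.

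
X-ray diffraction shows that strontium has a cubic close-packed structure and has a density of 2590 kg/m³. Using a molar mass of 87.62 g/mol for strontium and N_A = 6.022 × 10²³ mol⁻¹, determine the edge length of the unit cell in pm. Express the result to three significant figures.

608 pm

With Z = 4 atoms per FCC cell, a³ = Z·M/(N_A·ρ) = 4 × 87.62 / (6.022 × 10²³ × 2.590 g/cm³) = 2.247 × 10^-22 cm³.
a = (2.247 × 10^-22)^(1/3) = 6.080 × 10^-8 cm = 608 pm.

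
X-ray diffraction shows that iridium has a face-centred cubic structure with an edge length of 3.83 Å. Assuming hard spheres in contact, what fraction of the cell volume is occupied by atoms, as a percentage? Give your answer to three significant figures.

In an FCC lattice atoms touch along the face diagonal, so √2·a = 4r, so r = 0.3536a = 1.354 Å.
Packing fraction = Z·(4/3)πr³ / a³ = 4 × (4/3)π × (1.354)³ / (3.83)³ = 0.7405 = 74.0%.

74.0%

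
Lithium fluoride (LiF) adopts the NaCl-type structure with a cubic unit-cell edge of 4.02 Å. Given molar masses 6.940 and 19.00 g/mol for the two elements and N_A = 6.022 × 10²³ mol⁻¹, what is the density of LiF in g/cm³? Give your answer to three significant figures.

2.65 g/cm³

The NaCl-type structure contains Z = 4 formula units per cell; M(LiF) = 6.940 + 19.00 = 25.94 g/mol.
a³ = (4.020 × 10^-8 cm)³ = 6.496 × 10^-23 cm³.
ρ = 4 × 25.94 / (6.022 × 10²³ × 6.496 × 10^-23) = 2.652 g/cm³.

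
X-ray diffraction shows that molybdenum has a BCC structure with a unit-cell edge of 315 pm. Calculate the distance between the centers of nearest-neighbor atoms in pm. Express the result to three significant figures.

273 pm

In a BCC structure, atoms touch along the body diagonal, so √3·a = 4r; the nearest-neighbor distance equals 2r = 0.8660·a.
d = 0.8660 × 315 = 273 pm.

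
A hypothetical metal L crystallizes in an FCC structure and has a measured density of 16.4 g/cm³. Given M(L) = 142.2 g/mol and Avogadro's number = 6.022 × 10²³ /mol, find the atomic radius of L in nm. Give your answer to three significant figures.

For an FCC cell (Z = 4), a³ = Z·M/(N_A·ρ) = 4 × 142.2 / (6.022 × 10²³ × 16.40) = 5.759 × 10^-23 cm³, so a = 3.862 × 10^-8 cm = 0.3862 nm.
Atoms touch along the face diagonal, so √2·a = 4r, so r = 0.3536 × a = 0.137 nm.

0.137 nm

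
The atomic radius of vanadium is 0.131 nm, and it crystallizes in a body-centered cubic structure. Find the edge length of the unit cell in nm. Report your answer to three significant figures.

In a BCC lattice, atoms touch along the body diagonal, so √3·a = 4r.
a = 4r/√3 = 4 × 0.131 / 1.7321 = 0.303 nm.

0.303 nm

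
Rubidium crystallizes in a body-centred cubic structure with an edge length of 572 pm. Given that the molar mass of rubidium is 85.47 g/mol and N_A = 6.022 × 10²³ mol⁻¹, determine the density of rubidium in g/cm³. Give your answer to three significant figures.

A BCC unit cell contains Z = 2 atoms.
Cell volume: a³ = (572 pm)³ = (5.720 × 10^-8 cm)³ = 1.871 × 10^-22 cm³.
ρ = Z·M/(N_A·a³) = 2 × 85.47 / (6.022 × 10²³ × 1.871 × 10^-22) = 1.517 g/cm³.

1.52 g/cm³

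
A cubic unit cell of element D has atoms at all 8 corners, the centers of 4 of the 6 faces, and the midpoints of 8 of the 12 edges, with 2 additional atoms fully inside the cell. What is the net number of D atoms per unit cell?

Corner atoms are shared by 8 cells (1/8 each), face atoms by 2 (1/2 each), edge atoms by 4 (1/4 each), interior atoms are unshared.
Net atoms = 8 × 1/8 + 4 × 1/2 + 8 × 1/4 + 2 = 1 + 2 + 2 + 2 = 7.

7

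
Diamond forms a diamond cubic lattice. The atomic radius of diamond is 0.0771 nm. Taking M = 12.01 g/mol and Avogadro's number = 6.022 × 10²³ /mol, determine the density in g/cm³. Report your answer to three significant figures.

3.53 g/cm³

In a diamond cubic lattice, nearest neighbors lie along the body diagonal with √3·a = 8r, giving a = 0.3561 nm = 3.561 × 10^-8 cm.
With Z = 8, ρ = Z·M/(N_A·a³) = 8 × 12.01 / (6.022 × 10²³ × 4.516 × 10^-23) = 3.533 g/cm³.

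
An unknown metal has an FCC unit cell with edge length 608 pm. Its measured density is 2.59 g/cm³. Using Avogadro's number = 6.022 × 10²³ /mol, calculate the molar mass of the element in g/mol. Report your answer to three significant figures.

An FCC cell has Z = 4 atoms; a = 6.080 × 10^-8 cm.
M = ρ·N_A·a³/Z = 2.59 × 6.022 × 10²³ × 2.248 × 10^-22 / 4 = 87.6 g/mol.

87.6 g/mol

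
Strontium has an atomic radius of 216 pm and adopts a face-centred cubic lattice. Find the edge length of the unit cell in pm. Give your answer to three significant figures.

In an FCC lattice, atoms touch along the face diagonal, so √2·a = 4r.
a = 4r/√2 = 4 × 216 / 1.4142 = 611 pm.

611 pm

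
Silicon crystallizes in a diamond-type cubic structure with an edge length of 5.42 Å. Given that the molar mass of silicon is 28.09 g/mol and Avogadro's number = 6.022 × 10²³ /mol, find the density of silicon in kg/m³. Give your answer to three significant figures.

A diamond cubic unit cell contains Z = 8 atoms.
Cell volume: a³ = (5.42 Å)³ = (5.420 × 10^-8 cm)³ = 1.592 × 10^-22 cm³.
ρ = Z·M/(N_A·a³) = 8 × 28.09 / (6.022 × 10²³ × 1.592 × 10^-22) = 2.344 g/cm³ = 2340 kg/m³.

2340 kg/m³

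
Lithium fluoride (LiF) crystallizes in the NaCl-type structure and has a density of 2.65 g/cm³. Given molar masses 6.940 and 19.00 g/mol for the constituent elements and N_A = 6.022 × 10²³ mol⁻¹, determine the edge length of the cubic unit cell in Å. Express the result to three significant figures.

4.02 Å

M(LiF) = 25.94 g/mol; Z = 4 formula units per cell.
a³ = Z·M/(N_A·ρ) = 4 × 25.94 / (6.022 × 10²³ × 2.65) = 6.502 × 10^-23 cm³, so a = 4.021 × 10^-8 cm = 4.02 Å.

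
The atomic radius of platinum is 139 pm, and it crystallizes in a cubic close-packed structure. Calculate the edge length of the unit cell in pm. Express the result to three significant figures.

In an FCC lattice, atoms touch along the face diagonal, so √2·a = 4r.
a = 4r/√2 = 4 × 139 / 1.4142 = 393 pm.

393 pm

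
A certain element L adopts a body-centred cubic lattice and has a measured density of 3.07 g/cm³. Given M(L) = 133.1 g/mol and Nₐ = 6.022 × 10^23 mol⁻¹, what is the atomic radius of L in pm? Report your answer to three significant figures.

227 pm

For a BCC cell (Z = 2), a³ = Z·M/(N_A·ρ) = 2 × 133.1 / (6.022 × 10²³ × 3.070) = 1.440 × 10^-22 cm³, so a = 5.241 × 10^-8 cm = 524.1 pm.
Atoms touch along the body diagonal, so √3·a = 4r, so r = 0.4330 × a = 227 pm.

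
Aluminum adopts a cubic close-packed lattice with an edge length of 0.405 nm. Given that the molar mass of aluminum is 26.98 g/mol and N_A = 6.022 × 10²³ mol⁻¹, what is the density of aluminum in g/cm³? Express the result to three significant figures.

2.70 g/cm³

An FCC unit cell contains Z = 4 atoms.
Cell volume: a³ = (0.405 nm)³ = (4.050 × 10^-8 cm)³ = 6.643 × 10^-23 cm³.
ρ = Z·M/(N_A·a³) = 4 × 26.98 / (6.022 × 10²³ × 6.643 × 10^-23) = 2.698 g/cm³.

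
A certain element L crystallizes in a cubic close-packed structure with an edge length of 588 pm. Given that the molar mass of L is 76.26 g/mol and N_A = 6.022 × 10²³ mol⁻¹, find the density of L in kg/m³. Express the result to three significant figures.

An FCC unit cell contains Z = 4 atoms.
Cell volume: a³ = (588 pm)³ = (5.880 × 10^-8 cm)³ = 2.033 × 10^-22 cm³.
ρ = Z·M/(N_A·a³) = 4 × 76.26 / (6.022 × 10²³ × 2.033 × 10^-22) = 2.492 g/cm³ = 2490 kg/m³.

2490 kg/m³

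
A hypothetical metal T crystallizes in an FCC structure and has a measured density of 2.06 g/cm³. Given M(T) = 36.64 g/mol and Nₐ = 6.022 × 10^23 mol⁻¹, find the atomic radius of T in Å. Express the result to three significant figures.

1.73 Å

For an FCC cell (Z = 4), a³ = Z·M/(N_A·ρ) = 4 × 36.64 / (6.022 × 10²³ × 2.060) = 1.181 × 10^-22 cm³, so a = 4.907 × 10^-8 cm = 4.907 Å.
Atoms touch along the face diagonal, so √2·a = 4r, so r = 0.3536 × a = 1.73 Å.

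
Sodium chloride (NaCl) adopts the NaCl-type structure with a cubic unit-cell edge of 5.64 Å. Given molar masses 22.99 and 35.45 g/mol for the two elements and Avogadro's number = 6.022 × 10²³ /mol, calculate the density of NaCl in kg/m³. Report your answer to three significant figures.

2160 kg/m³

The NaCl-type structure contains Z = 4 formula units per cell; M(NaCl) = 22.99 + 35.45 = 58.44 g/mol.
a³ = (5.640 × 10^-8 cm)³ = 1.794 × 10^-22 cm³.
ρ = 4 × 58.44 / (6.022 × 10²³ × 1.794 × 10^-22) = 2.164 g/cm³ = 2160 kg/m³.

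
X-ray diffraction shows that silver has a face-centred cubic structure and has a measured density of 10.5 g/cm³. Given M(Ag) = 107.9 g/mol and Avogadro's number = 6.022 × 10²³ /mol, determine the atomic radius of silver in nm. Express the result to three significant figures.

For an FCC cell (Z = 4), a³ = Z·M/(N_A·ρ) = 4 × 107.9 / (6.022 × 10²³ × 10.50) = 6.826 × 10^-23 cm³, so a = 4.087 × 10^-8 cm = 0.4087 nm.
Atoms touch along the face diagonal, so √2·a = 4r, so r = 0.3536 × a = 0.144 nm.

0.144 nm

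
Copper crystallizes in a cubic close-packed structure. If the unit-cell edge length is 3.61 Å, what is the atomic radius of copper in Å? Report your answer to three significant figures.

1.28 Å

In an FCC lattice, atoms touch along the face diagonal, so √2·a = 4r.
r = √2·a/4 = 1.4142 × 3.61 / 4 = 1.28 Å.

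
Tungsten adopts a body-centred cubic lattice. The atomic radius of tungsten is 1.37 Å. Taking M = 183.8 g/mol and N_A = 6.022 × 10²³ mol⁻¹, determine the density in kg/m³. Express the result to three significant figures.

19300 kg/m³

In a BCC lattice, atoms touch along the body diagonal, so √3·a = 4r, giving a = 3.164 Å = 3.164 × 10^-8 cm.
With Z = 2, ρ = Z·M/(N_A·a³) = 2 × 183.8 / (6.022 × 10²³ × 3.167 × 10^-23) = 19.27 g/cm³ = 19300 kg/m³.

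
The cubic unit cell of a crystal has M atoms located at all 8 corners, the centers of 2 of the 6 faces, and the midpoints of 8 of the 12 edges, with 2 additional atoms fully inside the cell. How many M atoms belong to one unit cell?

Corner atoms are shared by 8 cells (1/8 each), face atoms by 2 (1/2 each), edge atoms by 4 (1/4 each), interior atoms are unshared.
Net atoms = 8 × 1/8 + 2 × 1/2 + 8 × 1/4 + 2 = 1 + 1 + 2 + 2 = 6.

6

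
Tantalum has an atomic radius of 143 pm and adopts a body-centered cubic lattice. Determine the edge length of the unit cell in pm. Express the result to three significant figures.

330 pm

In a BCC lattice, atoms touch along the body diagonal, so √3·a = 4r.
a = 4r/√3 = 4 × 143 / 1.7321 = 330 pm.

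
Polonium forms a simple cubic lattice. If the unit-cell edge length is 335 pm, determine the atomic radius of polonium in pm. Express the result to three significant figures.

168 pm

In a simple cubic lattice, atoms touch along the cell edge, so a = 2r.
r = a/2 = 335/2 = 168 pm.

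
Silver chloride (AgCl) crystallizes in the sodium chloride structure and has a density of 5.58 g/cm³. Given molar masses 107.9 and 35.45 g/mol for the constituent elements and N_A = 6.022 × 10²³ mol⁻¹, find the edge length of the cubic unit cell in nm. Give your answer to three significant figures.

0.555 nm

M(AgCl) = 143.35 g/mol; Z = 4 formula units per cell.
a³ = Z·M/(N_A·ρ) = 4 × 143.35 / (6.022 × 10²³ × 5.58) = 1.706 × 10^-22 cm³, so a = 5.547 × 10^-8 cm = 0.555 nm.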